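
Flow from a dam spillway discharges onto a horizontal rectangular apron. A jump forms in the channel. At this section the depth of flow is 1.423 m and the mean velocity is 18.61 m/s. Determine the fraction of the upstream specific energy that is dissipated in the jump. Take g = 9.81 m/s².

Fr₁ = V₁/√(g·y₁) = 18.61/√(9.81×1.423) = 4.981.
Sequent-depth ratio: y₂/y₁ = ½[√(1 + 8Fr₁²) − 1] = ½[√199.48 − 1] = 6.562.
y₂ = 6.562 × 1.423 = 9.337 m.
E₁ = y₁ + V₁²/2g = 19.07 m. ΔE = (y₂ − y₁)³/(4y₁y₂) = 9.328 m. ΔE/E₁ = 9.328/19.07 = 0.489.

ΔE/E₁ = 0.489 (48.9%)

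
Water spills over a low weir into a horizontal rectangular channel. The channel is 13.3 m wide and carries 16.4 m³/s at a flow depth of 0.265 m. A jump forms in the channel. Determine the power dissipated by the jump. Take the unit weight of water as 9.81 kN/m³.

P = 52.6 kW

q = Q/b = 16.4/13.3 = 1.23 m²/s; V₁ = q/y₁ = 4.65 m/s. Fr₁ = V₁/√(g·y₁) = 2.89.
By Bélanger, y₂/y₁ = ½[√(1 + 8Fr₁²) − 1] = ½[√67.63 − 1] = 3.61.
y₂ = 3.61 × 0.265 = 0.957 m.
V₂ = q/y₂ = 1.23/0.957 = 1.29 m/s. E₁ = y₁ + V₁²/2g = 1.37 m; E₂ = y₂ + V₂²/2g = 1.04 m. ΔE = E₁ − E₂ = 0.327 m.
P = γ·Q·ΔE = 9.81 × 16.4 × 0.327 = 52.6 kW.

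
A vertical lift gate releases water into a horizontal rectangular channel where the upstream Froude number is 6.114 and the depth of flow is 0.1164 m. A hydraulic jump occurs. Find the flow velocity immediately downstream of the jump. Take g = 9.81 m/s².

V₂ = 0.8006 m/s

Fr₁ = 6.114 (given).
Conjugate-depth relation: y₂/y₁ = ½[√(1 + 8Fr₁²) − 1] = ½[√300.05 − 1] = 8.161.
y₂ = 8.161 × 0.1164 = 0.9499 m.
V₁ = Fr₁·√(g·y₁) = 6.114×√(9.81×0.1164) = 6.533 m/s; q = V₁·y₁ = 0.7605 m²/s.
V₂ = q/y₂ = 0.7605/0.9499 = 0.8006 m/s.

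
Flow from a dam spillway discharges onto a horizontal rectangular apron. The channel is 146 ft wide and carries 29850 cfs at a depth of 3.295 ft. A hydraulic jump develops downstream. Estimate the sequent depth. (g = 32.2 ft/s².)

q = Q/b = 29850/146 = 204.5 ft²/s; V₁ = q/y₁ = 62.05 ft/s. Fr₁ = V₁/√(g·y₁) = 6.024.
Sequent-depth ratio: y₂/y₁ = ½[√(1 + 8Fr₁²) − 1] = ½[√291.30 − 1] = 8.034.
y₂ = 8.034 × 3.295 = 26.47 ft.

y₂ = 26.47 ft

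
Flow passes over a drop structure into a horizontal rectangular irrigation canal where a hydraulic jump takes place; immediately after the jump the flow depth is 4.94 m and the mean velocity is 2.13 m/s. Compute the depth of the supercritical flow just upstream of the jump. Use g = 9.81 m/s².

y₁ = 0.797 m

Fr₂ = V₂/√(g·y₂) = 2.13/√(9.81×4.94) = 0.306.
From the momentum equation (using Fr₂), y₁/y₂ = ½[√(1 + 8Fr₂²) − 1] = ½[√1.749 − 1] = 0.161.
y₁ = 0.161 × 4.94 = 0.797 m.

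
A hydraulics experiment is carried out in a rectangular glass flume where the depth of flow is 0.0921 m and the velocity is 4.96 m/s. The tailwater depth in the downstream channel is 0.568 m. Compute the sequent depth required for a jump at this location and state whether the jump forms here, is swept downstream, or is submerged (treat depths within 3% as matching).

y₂ = 0.635 m; the jump is swept downstream

Fr₁ = V₁/√(g·y₁) = 4.96/√(9.81×0.0921) = 5.22.
By Bélanger, y₂/y₁ = ½[√(1 + 8Fr₁²) − 1] = ½[√218.8 − 1] = 6.90.
y₂ = 6.90 × 0.0921 = 0.635 m.
Tailwater y_tw = 0.568 m: y_tw < y₂, so the jump is swept downstream.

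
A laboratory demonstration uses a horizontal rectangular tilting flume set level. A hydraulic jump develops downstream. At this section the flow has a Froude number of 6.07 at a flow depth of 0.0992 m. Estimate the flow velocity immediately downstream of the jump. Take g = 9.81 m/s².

V₂ = 0.739 m/s

Fr₁ = 6.07 (given).
Sequent-depth ratio: y₂/y₁ = ½[√(1 + 8Fr₁²) − 1] = ½[√295.8 − 1] = 8.10.
y₂ = 8.10 × 0.0992 = 0.803 m.
V₁ = Fr₁·√(g·y₁) = 6.07×√(9.81×0.0992) = 5.99 m/s; q = V₁·y₁ = 0.594 m²/s.
V₂ = q/y₂ = 0.594/0.803 = 0.739 m/s.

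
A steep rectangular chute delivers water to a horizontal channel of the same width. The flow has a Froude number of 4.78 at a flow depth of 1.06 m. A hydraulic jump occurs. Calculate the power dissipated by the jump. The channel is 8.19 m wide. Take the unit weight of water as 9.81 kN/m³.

P = 8149 kW

Fr₁ = 4.78 (given).
Sequent-depth ratio: y₂/y₁ = ½[√(1 + 8Fr₁²) − 1] = ½[√183.8 − 1] = 6.28.
y₂ = 6.28 × 1.06 = 6.66 m.
V₁ = Fr₁·√(g·y₁) = 4.78×√(9.81×1.06) = 15.4 m/s; q = V₁·y₁ = 16.3 m²/s. V₂ = q/y₂ = 16.3/6.66 = 2.46 m/s. E₁ = y₁ + V₁²/2g = 13.2 m; E₂ = y₂ + V₂²/2g = 6.96 m. ΔE = E₁ − E₂ = 6.21 m.
Q = q·b = 16.3 × 8.19 = 134 m³/s. P = γ·Q·ΔE = 9.81 × 134 × 6.21 = 8149 kW.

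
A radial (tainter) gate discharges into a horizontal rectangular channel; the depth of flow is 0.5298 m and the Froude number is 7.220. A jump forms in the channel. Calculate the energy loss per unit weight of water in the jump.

ΔE = 9.041 m

Fr₁ = 7.220 (given).
By Bélanger, y₂/y₁ = ½[√(1 + 8Fr₁²) − 1] = ½[√418.03 − 1] = 9.723.
y₂ = 9.723 × 0.5298 = 5.151 m.
V₁ = Fr₁·√(g·y₁) = 7.220×√(9.81×0.5298) = 16.46 m/s; q = V₁·y₁ = 8.720 m²/s. V₂ = q/y₂ = 8.720/5.151 = 1.693 m/s. E₁ = y₁ + V₁²/2g = 14.34 m; E₂ = y₂ + V₂²/2g = 5.297 m. ΔE = E₁ − E₂ = 9.041 m.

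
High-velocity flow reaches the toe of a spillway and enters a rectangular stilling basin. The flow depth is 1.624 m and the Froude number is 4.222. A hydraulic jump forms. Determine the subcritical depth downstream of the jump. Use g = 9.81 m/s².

y₂ = 8.919 m

Fr₁ = 4.222 (given).
Bélanger equation: y₂/y₁ = ½[√(1 + 8Fr₁²) − 1] = ½[√143.60 − 1] = 5.492.
y₂ = 5.492 × 1.624 = 8.919 m.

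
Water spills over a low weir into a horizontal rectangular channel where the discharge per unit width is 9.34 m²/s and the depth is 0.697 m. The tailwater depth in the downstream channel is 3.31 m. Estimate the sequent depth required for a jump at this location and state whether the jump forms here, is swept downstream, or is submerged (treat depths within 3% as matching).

y₂ = 4.71 m; the jump is swept downstream

V₁ = q/y₁ = 9.34/0.697 = 13.4 m/s. Fr₁ = V₁/√(g·y₁) = 13.4/√(9.81×0.697) = 5.12.
Bélanger equation: y₂/y₁ = ½[√(1 + 8Fr₁²) − 1] = ½[√211.1 − 1] = 6.76.
y₂ = 6.76 × 0.697 = 4.71 m.
Tailwater y_tw = 3.31 m: y_tw < y₂, so the jump is swept downstream.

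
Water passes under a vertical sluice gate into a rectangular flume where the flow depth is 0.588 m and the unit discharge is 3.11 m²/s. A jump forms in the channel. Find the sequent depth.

V₁ = q/y₁ = 3.11/0.588 = 5.29 m/s. Fr₁ = V₁/√(g·y₁) = 5.29/√(9.81×0.588) = 2.20.
By Bélanger, y₂/y₁ = ½[√(1 + 8Fr₁²) − 1] = ½[√39.80 − 1] = 2.65.
y₂ = 2.65 × 0.588 = 1.56 m.

y₂ = 1.56 m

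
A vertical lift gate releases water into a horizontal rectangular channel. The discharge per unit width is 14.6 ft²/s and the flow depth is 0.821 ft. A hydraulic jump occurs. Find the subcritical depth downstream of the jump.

y₂ = 3.63 ft

V₁ = q/y₁ = 14.6/0.821 = 17.8 ft/s. Fr₁ = V₁/√(g·y₁) = 17.8/√(32.2×0.821) = 3.46.
From the momentum equation for a rectangular channel, y₂/y₁ = ½[√(1 + 8Fr₁²) − 1] = ½[√96.70 − 1] = 4.42.
y₂ = 4.42 × 0.821 = 3.63 ft.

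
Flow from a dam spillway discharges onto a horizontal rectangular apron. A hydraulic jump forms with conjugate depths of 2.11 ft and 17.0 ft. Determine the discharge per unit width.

For a rectangular channel the momentum equation gives q² = ½·g·y₁·y₂·(y₁ + y₂) = ½×32.2×2.11×17.0×19.1 = 11036.
q = √11036 = 105 ft²/s.

q = 105 ft²/s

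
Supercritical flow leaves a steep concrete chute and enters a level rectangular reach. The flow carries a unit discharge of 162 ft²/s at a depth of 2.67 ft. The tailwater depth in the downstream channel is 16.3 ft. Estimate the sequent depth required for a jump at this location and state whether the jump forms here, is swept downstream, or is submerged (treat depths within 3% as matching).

y₂ = 23.4 ft; the jump is swept downstream

V₁ = q/y₁ = 162/2.67 = 60.7 ft/s. Fr₁ = V₁/√(g·y₁) = 60.7/√(32.2×2.67) = 6.54.
Conjugate-depth relation: y₂/y₁ = ½[√(1 + 8Fr₁²) − 1] = ½[√343.6 − 1] = 8.77.
y₂ = 8.77 × 2.67 = 23.4 ft.
Tailwater y_tw = 16.3 ft: y_tw < y₂, so the jump is swept downstream.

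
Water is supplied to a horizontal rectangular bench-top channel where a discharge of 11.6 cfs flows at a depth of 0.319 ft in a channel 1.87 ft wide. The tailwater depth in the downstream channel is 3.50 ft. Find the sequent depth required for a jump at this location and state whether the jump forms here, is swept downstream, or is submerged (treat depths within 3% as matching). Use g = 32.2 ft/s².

y₂ = 2.58 ft; the jump is submerged

q = Q/b = 11.6/1.87 = 6.20 ft²/s; V₁ = q/y₁ = 19.4 ft/s. Fr₁ = V₁/√(g·y₁) = 6.07.
From the momentum equation for a rectangular channel, y₂/y₁ = ½[√(1 + 8Fr₁²) − 1] = ½[√295.5 − 1] = 8.10.
y₂ = 8.10 × 0.319 = 2.58 ft.
Tailwater y_tw = 3.50 ft: y_tw > y₂, so the jump is submerged.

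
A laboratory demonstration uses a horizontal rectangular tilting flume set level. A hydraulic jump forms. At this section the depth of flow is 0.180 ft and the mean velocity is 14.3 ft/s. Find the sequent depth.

y₂ = 1.42 ft

Fr₁ = V₁/√(g·y₁) = 14.3/√(32.2×0.180) = 5.94.
From the momentum equation for a rectangular channel, y₂/y₁ = ½[√(1 + 8Fr₁²) − 1] = ½[√283.2 − 1] = 7.92.
y₂ = 7.92 × 0.180 = 1.42 ft.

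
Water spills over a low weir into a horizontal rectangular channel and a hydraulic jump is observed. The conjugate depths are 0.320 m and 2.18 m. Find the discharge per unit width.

For a rectangular channel the momentum equation gives q² = ½·g·y₁·y₂·(y₁ + y₂) = ½×9.81×0.320×2.18×2.50 = 8.55.
q = √8.55 = 2.92 m²/s.

q = 2.92 m²/s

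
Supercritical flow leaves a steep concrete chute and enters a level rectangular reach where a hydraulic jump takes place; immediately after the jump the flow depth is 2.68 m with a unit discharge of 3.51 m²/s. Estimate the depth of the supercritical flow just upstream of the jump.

V₂ = q/y₂ = 3.51/2.68 = 1.31 m/s; Fr₂ = V₂/√(g·y₂) = 0.255.
From the momentum equation (using Fr₂), y₁/y₂ = ½[√(1 + 8Fr₂²) − 1] = ½[√1.522 − 1] = 0.117.
y₁ = 0.117 × 2.68 = 0.313 m.

y₁ = 0.313 m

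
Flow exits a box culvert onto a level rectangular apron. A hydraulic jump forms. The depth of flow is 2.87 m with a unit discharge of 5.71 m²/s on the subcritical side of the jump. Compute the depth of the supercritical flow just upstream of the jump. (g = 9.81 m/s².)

V₂ = q/y₂ = 5.71/2.87 = 1.99 m/s; Fr₂ = V₂/√(g·y₂) = 0.375.
Applying the sequent-depth relation in reverse, y₁/y₂ = ½[√(1 + 8Fr₂²) − 1] = ½[√2.125 − 1] = 0.229.
y₁ = 0.229 × 2.87 = 0.657 m.

y₁ = 0.657 m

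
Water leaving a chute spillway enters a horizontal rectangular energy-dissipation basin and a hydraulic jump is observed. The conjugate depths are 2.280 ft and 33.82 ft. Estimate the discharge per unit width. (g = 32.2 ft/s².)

q = 211.7 ft²/s

For a rectangular channel the momentum equation gives q² = ½·g·y₁·y₂·(y₁ + y₂) = ½×32.2×2.280×33.82×36.10 = 44817.
q = √44817 = 211.7 ft²/s.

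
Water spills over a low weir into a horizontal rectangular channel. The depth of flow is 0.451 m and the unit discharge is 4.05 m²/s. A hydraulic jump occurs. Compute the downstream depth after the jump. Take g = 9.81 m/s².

y₂ = 2.51 m

V₁ = q/y₁ = 4.05/0.451 = 8.98 m/s. Fr₁ = V₁/√(g·y₁) = 8.98/√(9.81×0.451) = 4.27.
Conjugate-depth relation: y₂/y₁ = ½[√(1 + 8Fr₁²) − 1] = ½[√146.8 − 1] = 5.56.
y₂ = 5.56 × 0.451 = 2.51 m.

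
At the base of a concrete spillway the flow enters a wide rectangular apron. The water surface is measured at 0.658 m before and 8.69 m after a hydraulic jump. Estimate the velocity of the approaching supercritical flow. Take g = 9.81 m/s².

For a rectangular channel the momentum equation gives q² = ½·g·y₁·y₂·(y₁ + y₂) = ½×9.81×0.658×8.69×9.35 = 262.
q = √262 = 16.2 m²/s.
V₁ = q/y₁ = 16.2/0.658 = 24.6 m/s.

V₁ = 24.6 m/s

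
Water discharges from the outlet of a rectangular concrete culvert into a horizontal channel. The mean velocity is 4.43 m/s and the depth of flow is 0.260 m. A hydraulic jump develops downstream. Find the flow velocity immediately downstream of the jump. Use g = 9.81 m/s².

Fr₁ = V₁/√(g·y₁) = 4.43/√(9.81×0.260) = 2.77.
Bélanger equation: y₂/y₁ = ½[√(1 + 8Fr₁²) − 1] = ½[√62.55 − 1] = 3.45.
y₂ = 3.45 × 0.260 = 0.898 m.
q = V₁·y₁ = 4.43 × 0.260 = 1.15 m²/s.
V₂ = q/y₂ = 1.15/0.898 = 1.28 m/s.

V₂ = 1.28 m/s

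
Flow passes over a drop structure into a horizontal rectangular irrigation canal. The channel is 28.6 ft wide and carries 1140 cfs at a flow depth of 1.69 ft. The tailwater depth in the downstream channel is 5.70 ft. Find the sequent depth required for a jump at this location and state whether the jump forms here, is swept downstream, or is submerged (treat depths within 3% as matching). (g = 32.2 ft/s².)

y₂ = 6.84 ft; the jump is swept downstream

q = Q/b = 1140/28.6 = 39.9 ft²/s; V₁ = q/y₁ = 23.6 ft/s. Fr₁ = V₁/√(g·y₁) = 3.20.
From the momentum equation for a rectangular channel, y₂/y₁ = ½[√(1 + 8Fr₁²) − 1] = ½[√82.78 − 1] = 4.05.
y₂ = 4.05 × 1.69 = 6.84 ft.
Tailwater y_tw = 5.70 ft: y_tw < y₂, so the jump is swept downstream.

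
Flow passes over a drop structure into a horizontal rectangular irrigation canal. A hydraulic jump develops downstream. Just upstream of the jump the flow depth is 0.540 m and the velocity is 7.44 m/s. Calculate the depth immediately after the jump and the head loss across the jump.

y₂ = 2.21 m; ΔE = 0.980 m

Fr₁ = V₁/√(g·y₁) = 7.44/√(9.81×0.540) = 3.23.
Conjugate-depth relation: y₂/y₁ = ½[√(1 + 8Fr₁²) − 1] = ½[√84.59 − 1] = 4.10.
y₂ = 4.10 × 0.540 = 2.21 m.
Head loss: ΔE = (y₂ − y₁)³/(4y₁y₂) = (2.21 − 0.540)³/(4×0.540×2.21) = 4.69/4.78 = 0.980 m.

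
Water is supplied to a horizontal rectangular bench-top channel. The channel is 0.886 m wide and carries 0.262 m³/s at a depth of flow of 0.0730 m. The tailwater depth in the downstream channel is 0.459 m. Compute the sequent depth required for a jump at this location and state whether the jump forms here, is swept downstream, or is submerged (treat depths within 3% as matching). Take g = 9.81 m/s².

y₂ = 0.459 m; the jump forms here

q = Q/b = 0.262/0.886 = 0.296 m²/s; V₁ = q/y₁ = 4.05 m/s. Fr₁ = V₁/√(g·y₁) = 4.79.
By Bélanger, y₂/y₁ = ½[√(1 + 8Fr₁²) − 1] = ½[√184.3 − 1] = 6.29.
y₂ = 6.29 × 0.0730 = 0.459 m.
Tailwater y_tw = 0.459 m: y_tw ≈ y₂, so the jump forms here.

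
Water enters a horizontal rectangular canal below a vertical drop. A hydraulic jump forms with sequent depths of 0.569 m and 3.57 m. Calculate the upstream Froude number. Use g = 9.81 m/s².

For a rectangular channel the momentum equation gives q² = ½·g·y₁·y₂·(y₁ + y₂) = ½×9.81×0.569×3.57×4.14 = 41.2.
q = √41.2 = 6.42 m²/s.
V₁ = q/y₁ = 11.3 m/s; Fr₁ = V₁/√(g·y₁) = 4.78.

Fr₁ = 4.78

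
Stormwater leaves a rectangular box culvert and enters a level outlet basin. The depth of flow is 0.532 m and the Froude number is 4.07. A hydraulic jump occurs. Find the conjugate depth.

Fr₁ = 4.07 (given).
Conjugate-depth relation: y₂/y₁ = ½[√(1 + 8Fr₁²) − 1] = ½[√133.5 − 1] = 5.28.
y₂ = 5.28 × 0.532 = 2.81 m.

y₂ = 2.81 m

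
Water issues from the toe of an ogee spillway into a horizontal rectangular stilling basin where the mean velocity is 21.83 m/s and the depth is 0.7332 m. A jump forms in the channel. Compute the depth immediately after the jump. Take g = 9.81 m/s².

Fr₁ = V₁/√(g·y₁) = 21.83/√(9.81×0.7332) = 8.140.
By Bélanger, y₂/y₁ = ½[√(1 + 8Fr₁²) − 1] = ½[√531.04 − 1] = 11.02.
y₂ = 11.02 × 0.7332 = 8.081 m.

y₂ = 8.081 m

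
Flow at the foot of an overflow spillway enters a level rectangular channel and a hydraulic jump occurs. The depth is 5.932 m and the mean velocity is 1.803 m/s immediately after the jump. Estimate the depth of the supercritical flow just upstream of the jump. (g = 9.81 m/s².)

y₁ = 0.6017 m

Fr₂ = V₂/√(g·y₂) = 1.803/√(9.81×5.932) = 0.2364.
From the momentum equation (using Fr₂), y₁/y₂ = ½[√(1 + 8Fr₂²) − 1] = ½[√1.4469 − 1] = 0.1014.
y₁ = 0.1014 × 5.932 = 0.6017 m.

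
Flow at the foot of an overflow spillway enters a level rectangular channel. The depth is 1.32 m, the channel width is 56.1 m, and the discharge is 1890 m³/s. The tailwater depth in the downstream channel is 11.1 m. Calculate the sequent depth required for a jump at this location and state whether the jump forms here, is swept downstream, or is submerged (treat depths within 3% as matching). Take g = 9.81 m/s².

y₂ = 12.6 m; the jump is swept downstream

q = Q/b = 1890/56.1 = 33.7 m²/s; V₁ = q/y₁ = 25.5 m/s. Fr₁ = V₁/√(g·y₁) = 7.09.
From the momentum equation for a rectangular channel, y₂/y₁ = ½[√(1 + 8Fr₁²) − 1] = ½[√403.4 − 1] = 9.54.
y₂ = 9.54 × 1.32 = 12.6 m.
Tailwater y_tw = 11.1 m: y_tw < y₂, so the jump is swept downstream.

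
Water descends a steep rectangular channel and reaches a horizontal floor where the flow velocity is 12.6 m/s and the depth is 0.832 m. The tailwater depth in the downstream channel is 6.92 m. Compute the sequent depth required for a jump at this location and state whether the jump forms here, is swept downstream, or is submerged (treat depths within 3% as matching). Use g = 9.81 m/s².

y₂ = 4.79 m; the jump is submerged

Fr₁ = V₁/√(g·y₁) = 12.6/√(9.81×0.832) = 4.41.
From the momentum equation for a rectangular channel, y₂/y₁ = ½[√(1 + 8Fr₁²) − 1] = ½[√156.6 − 1] = 5.76.
y₂ = 5.76 × 0.832 = 4.79 m.
Tailwater y_tw = 6.92 m: y_tw > y₂, so the jump is submerged.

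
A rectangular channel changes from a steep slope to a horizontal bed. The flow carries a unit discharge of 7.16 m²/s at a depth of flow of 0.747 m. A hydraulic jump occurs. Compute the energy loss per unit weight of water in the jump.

V₁ = q/y₁ = 7.16/0.747 = 9.59 m/s. Fr₁ = V₁/√(g·y₁) = 9.59/√(9.81×0.747) = 3.54.
By Bélanger, y₂/y₁ = ½[√(1 + 8Fr₁²) − 1] = ½[√101.3 − 1] = 4.53.
y₂ = 4.53 × 0.747 = 3.39 m.
V₂ = q/y₂ = 7.16/3.39 = 2.11 m/s. E₁ = y₁ + V₁²/2g = 5.43 m; E₂ = y₂ + V₂²/2g = 3.61 m. ΔE = E₁ − E₂ = 1.82 m.

ΔE = 1.82 m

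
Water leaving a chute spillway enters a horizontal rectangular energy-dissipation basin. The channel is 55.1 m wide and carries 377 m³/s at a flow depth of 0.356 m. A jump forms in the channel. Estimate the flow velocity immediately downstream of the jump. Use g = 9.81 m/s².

V₂ = 1.37 m/s

q = Q/b = 377/55.1 = 6.84 m²/s; V₁ = q/y₁ = 19.2 m/s. Fr₁ = V₁/√(g·y₁) = 10.3.
Sequent-depth ratio: y₂/y₁ = ½[√(1 + 8Fr₁²) − 1] = ½[√847.2 − 1] = 14.1.
y₂ = 14.1 × 0.356 = 5.00 m.
V₂ = q/y₂ = 6.84/5.00 = 1.37 m/s.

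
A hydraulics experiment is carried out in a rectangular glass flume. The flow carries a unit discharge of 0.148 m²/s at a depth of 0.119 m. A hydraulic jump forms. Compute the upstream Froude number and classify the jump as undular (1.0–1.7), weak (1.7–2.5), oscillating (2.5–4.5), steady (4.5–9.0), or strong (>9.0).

Fr₁ = 1.15; undular jump

V₁ = q/y₁ = 0.148/0.119 = 1.24 m/s. Fr₁ = V₁/√(g·y₁) = 1.24/√(9.81×0.119) = 1.15.
Fr₁ = 1.15 lies in the undular range.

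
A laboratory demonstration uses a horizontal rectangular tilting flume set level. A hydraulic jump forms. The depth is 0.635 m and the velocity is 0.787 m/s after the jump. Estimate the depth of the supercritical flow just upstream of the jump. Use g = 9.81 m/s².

Fr₂ = V₂/√(g·y₂) = 0.787/√(9.81×0.635) = 0.315.
Applying the sequent-depth relation in reverse, y₁/y₂ = ½[√(1 + 8Fr₂²) − 1] = ½[√1.795 − 1] = 0.170.
y₁ = 0.170 × 0.635 = 0.108 m.

y₁ = 0.108 m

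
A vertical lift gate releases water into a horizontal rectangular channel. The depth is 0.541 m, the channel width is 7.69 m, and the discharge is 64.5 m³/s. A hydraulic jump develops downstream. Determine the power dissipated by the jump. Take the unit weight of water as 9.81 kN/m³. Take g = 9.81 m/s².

P = 4908 kW

q = Q/b = 64.5/7.69 = 8.39 m²/s; V₁ = q/y₁ = 15.5 m/s. Fr₁ = V₁/√(g·y₁) = 6.73.
Bélanger equation: y₂/y₁ = ½[√(1 + 8Fr₁²) − 1] = ½[√363.3 − 1] = 9.03.
y₂ = 9.03 × 0.541 = 4.89 m.
V₂ = q/y₂ = 8.39/4.89 = 1.72 m/s. E₁ = y₁ + V₁²/2g = 12.8 m; E₂ = y₂ + V₂²/2g = 5.04 m. ΔE = E₁ − E₂ = 7.76 m.
P = γ·Q·ΔE = 9.81 × 64.5 × 7.76 = 4908 kW.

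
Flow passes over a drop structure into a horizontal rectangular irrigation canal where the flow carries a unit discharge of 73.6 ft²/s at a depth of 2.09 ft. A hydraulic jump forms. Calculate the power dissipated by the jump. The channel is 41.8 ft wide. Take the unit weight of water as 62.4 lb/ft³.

P = 3157 hp

V₁ = q/y₁ = 73.6/2.09 = 35.2 ft/s. Fr₁ = V₁/√(g·y₁) = 35.2/√(32.2×2.09) = 4.29.
From the momentum equation for a rectangular channel, y₂/y₁ = ½[√(1 + 8Fr₁²) − 1] = ½[√148.4 − 1] = 5.59.
y₂ = 5.59 × 2.09 = 11.7 ft.
V₂ = q/y₂ = 73.6/11.7 = 6.30 ft/s. E₁ = y₁ + V₁²/2g = 21.3 ft; E₂ = y₂ + V₂²/2g = 12.3 ft. ΔE = E₁ − E₂ = 9.04 ft.
Q = q·b = 73.6 × 41.8 = 3076 cfs. P = γ·Q·ΔE/550 = 62.4 × 3076 × 9.04 / 550 = 3157 hp.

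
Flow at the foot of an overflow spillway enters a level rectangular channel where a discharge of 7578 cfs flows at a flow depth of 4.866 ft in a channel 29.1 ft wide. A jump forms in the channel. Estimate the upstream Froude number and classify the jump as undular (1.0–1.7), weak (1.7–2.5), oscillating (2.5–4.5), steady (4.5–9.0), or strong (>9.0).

q = Q/b = 7578/29.1 = 260.4 ft²/s; V₁ = q/y₁ = 53.52 ft/s. Fr₁ = V₁/√(g·y₁) = 4.275.
Fr₁ = 4.275 lies in the oscillating range.

Fr₁ = 4.275; oscillating jump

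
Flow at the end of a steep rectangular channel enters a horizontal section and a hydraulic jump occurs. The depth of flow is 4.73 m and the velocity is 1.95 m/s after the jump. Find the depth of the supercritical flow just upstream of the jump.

Fr₂ = V₂/√(g·y₂) = 1.95/√(9.81×4.73) = 0.286.
The Bélanger relation is symmetric: y₁/y₂ = ½[√(1 + 8Fr₂²) − 1] = ½[√1.656 − 1] = 0.143.
y₁ = 0.143 × 4.73 = 0.678 m.

y₁ = 0.678 m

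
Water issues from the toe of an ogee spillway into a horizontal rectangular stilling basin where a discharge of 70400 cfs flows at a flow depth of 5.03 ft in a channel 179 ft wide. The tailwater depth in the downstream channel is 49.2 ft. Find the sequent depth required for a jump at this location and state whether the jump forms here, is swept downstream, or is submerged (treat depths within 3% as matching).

y₂ = 41.3 ft; the jump is submerged

q = Q/b = 70400/179 = 393 ft²/s; V₁ = q/y₁ = 78.2 ft/s. Fr₁ = V₁/√(g·y₁) = 6.14.
Bélanger equation: y₂/y₁ = ½[√(1 + 8Fr₁²) − 1] = ½[√303.0 − 1] = 8.20.
y₂ = 8.20 × 5.03 = 41.3 ft.
Tailwater y_tw = 49.2 ft: y_tw > y₂, so the jump is submerged.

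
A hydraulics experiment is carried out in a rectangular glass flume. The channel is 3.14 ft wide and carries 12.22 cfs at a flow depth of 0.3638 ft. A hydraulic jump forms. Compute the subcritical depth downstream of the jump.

q = Q/b = 12.22/3.14 = 3.892 ft²/s; V₁ = q/y₁ = 10.70 ft/s. Fr₁ = V₁/√(g·y₁) = 3.126.
Conjugate-depth relation: y₂/y₁ = ½[√(1 + 8Fr₁²) − 1] = ½[√79.150 − 1] = 3.948.
y₂ = 3.948 × 0.3638 = 1.436 ft.

y₂ = 1.436 ft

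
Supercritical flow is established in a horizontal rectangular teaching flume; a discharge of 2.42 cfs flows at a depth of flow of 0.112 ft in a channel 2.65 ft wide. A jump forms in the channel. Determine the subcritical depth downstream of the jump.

q = Q/b = 2.42/2.65 = 0.913 ft²/s; V₁ = q/y₁ = 8.15 ft/s. Fr₁ = V₁/√(g·y₁) = 4.29.
By Bélanger, y₂/y₁ = ½[√(1 + 8Fr₁²) − 1] = ½[√148.5 − 1] = 5.59.
y₂ = 5.59 × 0.112 = 0.626 ft.

y₂ = 0.626 ft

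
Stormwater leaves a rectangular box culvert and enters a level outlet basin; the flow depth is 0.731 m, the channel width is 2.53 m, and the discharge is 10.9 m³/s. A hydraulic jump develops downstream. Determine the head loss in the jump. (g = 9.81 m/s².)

ΔE = 0.311 m

q = Q/b = 10.9/2.53 = 4.31 m²/s; V₁ = q/y₁ = 5.89 m/s. Fr₁ = V₁/√(g·y₁) = 2.20.
Bélanger equation: y₂/y₁ = ½[√(1 + 8Fr₁²) − 1] = ½[√39.75 − 1] = 2.65.
y₂ = 2.65 × 0.731 = 1.94 m.
V₂ = q/y₂ = 4.31/1.94 = 2.22 m/s. E₁ = y₁ + V₁²/2g = 2.50 m; E₂ = y₂ + V₂²/2g = 2.19 m. ΔE = E₁ − E₂ = 0.311 m.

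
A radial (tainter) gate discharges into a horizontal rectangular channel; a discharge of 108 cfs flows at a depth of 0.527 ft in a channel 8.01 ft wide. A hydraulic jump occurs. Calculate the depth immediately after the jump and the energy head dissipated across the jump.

q = Q/b = 108/8.01 = 13.5 ft²/s; V₁ = q/y₁ = 25.6 ft/s. Fr₁ = V₁/√(g·y₁) = 6.21.
From the momentum equation for a rectangular channel, y₂/y₁ = ½[√(1 + 8Fr₁²) − 1] = ½[√309.6 − 1] = 8.30.
y₂ = 8.30 × 0.527 = 4.37 ft.
Head loss: ΔE = (y₂ − y₁)³/(4y₁y₂) = (4.37 − 0.527)³/(4×0.527×4.37) = 56.9/9.22 = 6.17 ft.

y₂ = 4.37 ft; ΔE = 6.17 ft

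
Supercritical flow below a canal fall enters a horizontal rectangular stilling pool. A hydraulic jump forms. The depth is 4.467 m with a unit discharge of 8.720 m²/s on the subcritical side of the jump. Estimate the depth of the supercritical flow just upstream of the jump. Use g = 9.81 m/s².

y₁ = 0.6749 m

V₂ = q/y₂ = 8.720/4.467 = 1.952 m/s; Fr₂ = V₂/√(g·y₂) = 0.2949.
Applying the sequent-depth relation in reverse, y₁/y₂ = ½[√(1 + 8Fr₂²) − 1] = ½[√1.6957 − 1] = 0.1511.
y₁ = 0.1511 × 4.467 = 0.6749 m.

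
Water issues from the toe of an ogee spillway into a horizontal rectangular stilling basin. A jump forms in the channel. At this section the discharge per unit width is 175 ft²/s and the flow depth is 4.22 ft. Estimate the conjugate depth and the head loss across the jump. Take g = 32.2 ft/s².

y₂ = 19.2 ft; ΔE = 10.4 ft

V₁ = q/y₁ = 175/4.22 = 41.5 ft/s. Fr₁ = V₁/√(g·y₁) = 41.5/√(32.2×4.22) = 3.56.
Sequent-depth ratio: y₂/y₁ = ½[√(1 + 8Fr₁²) − 1] = ½[√102.2 − 1] = 4.56.
y₂ = 4.56 × 4.22 = 19.2 ft.
V₂ = q/y₂ = 175/19.2 = 9.10 ft/s. E₁ = y₁ + V₁²/2g = 30.9 ft; E₂ = y₂ + V₂²/2g = 20.5 ft. ΔE = E₁ − E₂ = 10.4 ft.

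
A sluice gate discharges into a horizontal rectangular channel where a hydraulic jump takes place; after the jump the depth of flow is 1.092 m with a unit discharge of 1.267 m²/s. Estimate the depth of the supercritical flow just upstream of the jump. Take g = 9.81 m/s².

y₁ = 0.2272 m

V₂ = q/y₂ = 1.267/1.092 = 1.160 m/s; Fr₂ = V₂/√(g·y₂) = 0.3545.
Since the conjugate-depth ratio holds either way, y₁/y₂ = ½[√(1 + 8Fr₂²) − 1] = ½[√2.0053 − 1] = 0.2080.
y₁ = 0.2080 × 1.092 = 0.2272 m.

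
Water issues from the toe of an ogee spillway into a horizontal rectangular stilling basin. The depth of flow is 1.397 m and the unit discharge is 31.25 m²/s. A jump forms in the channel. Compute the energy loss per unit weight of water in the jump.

ΔE = 15.25 m

V₁ = q/y₁ = 31.25/1.397 = 22.37 m/s. Fr₁ = V₁/√(g·y₁) = 22.37/√(9.81×1.397) = 6.043.
Bélanger equation: y₂/y₁ = ½[√(1 + 8Fr₁²) − 1] = ½[√293.10 − 1] = 8.060.
y₂ = 8.060 × 1.397 = 11.26 m.
V₂ = q/y₂ = 31.25/11.26 = 2.775 m/s. E₁ = y₁ + V₁²/2g = 26.90 m; E₂ = y₂ + V₂²/2g = 11.65 m. ΔE = E₁ − E₂ = 15.25 m.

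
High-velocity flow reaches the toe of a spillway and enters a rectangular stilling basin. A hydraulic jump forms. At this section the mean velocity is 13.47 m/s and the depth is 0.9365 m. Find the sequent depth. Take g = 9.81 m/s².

Fr₁ = V₁/√(g·y₁) = 13.47/√(9.81×0.9365) = 4.444.
Bélanger equation: y₂/y₁ = ½[√(1 + 8Fr₁²) − 1] = ½[√159.00 − 1] = 5.805.
y₂ = 5.805 × 0.9365 = 5.436 m.

y₂ = 5.436 m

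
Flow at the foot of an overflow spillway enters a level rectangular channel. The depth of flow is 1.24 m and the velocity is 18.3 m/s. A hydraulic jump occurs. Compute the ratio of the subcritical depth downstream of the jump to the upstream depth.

Fr₁ = V₁/√(g·y₁) = 18.3/√(9.81×1.24) = 5.25.
Bélanger equation: y₂/y₁ = ½[√(1 + 8Fr₁²) − 1] = ½[√221.2 − 1] = 6.94.

y₂/y₁ = 6.94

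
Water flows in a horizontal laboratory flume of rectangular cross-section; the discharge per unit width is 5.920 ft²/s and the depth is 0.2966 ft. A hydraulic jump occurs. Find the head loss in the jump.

V₁ = q/y₁ = 5.920/0.2966 = 19.96 ft/s. Fr₁ = V₁/√(g·y₁) = 19.96/√(32.2×0.2966) = 6.459.
Bélanger equation: y₂/y₁ = ½[√(1 + 8Fr₁²) − 1] = ½[√334.71 − 1] = 8.647.
y₂ = 8.647 × 0.2966 = 2.565 ft.
Head loss: ΔE = (y₂ − y₁)³/(4y₁y₂) = (2.565 − 0.2966)³/(4×0.2966×2.565) = 11.67/3.043 = 3.835 ft.

ΔE = 3.835 ft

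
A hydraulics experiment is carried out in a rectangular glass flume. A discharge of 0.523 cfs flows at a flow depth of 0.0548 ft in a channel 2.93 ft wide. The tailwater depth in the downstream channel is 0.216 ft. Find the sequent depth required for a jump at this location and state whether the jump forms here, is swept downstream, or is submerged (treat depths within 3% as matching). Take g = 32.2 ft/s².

q = Q/b = 0.523/2.93 = 0.178 ft²/s; V₁ = q/y₁ = 3.26 ft/s. Fr₁ = V₁/√(g·y₁) = 2.45.
Sequent-depth ratio: y₂/y₁ = ½[√(1 + 8Fr₁²) − 1] = ½[√49.10 − 1] = 3.00.
y₂ = 3.00 × 0.0548 = 0.165 ft.
Tailwater y_tw = 0.216 ft: y_tw > y₂, so the jump is submerged.

y₂ = 0.165 ft; the jump is submerged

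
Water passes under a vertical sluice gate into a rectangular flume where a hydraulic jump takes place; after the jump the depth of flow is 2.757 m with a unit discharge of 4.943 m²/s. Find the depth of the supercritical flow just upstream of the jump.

V₂ = q/y₂ = 4.943/2.757 = 1.793 m/s; Fr₂ = V₂/√(g·y₂) = 0.3447.
From the momentum equation (using Fr₂), y₁/y₂ = ½[√(1 + 8Fr₂²) − 1] = ½[√1.9508 − 1] = 0.1984.
y₁ = 0.1984 × 2.757 = 0.5469 m.

y₁ = 0.5469 m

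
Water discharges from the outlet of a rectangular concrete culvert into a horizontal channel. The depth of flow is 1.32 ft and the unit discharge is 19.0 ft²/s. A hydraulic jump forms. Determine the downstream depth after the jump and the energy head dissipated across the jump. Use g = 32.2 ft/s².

y₂ = 3.51 ft; ΔE = 0.569 ft

V₁ = q/y₁ = 19.0/1.32 = 14.4 ft/s. Fr₁ = V₁/√(g·y₁) = 14.4/√(32.2×1.32) = 2.21.
From the momentum equation for a rectangular channel, y₂/y₁ = ½[√(1 + 8Fr₁²) − 1] = ½[√40.00 − 1] = 2.66.
y₂ = 2.66 × 1.32 = 3.51 ft.
Head loss: ΔE = (y₂ − y₁)³/(4y₁y₂) = (3.51 − 1.32)³/(4×1.32×3.51) = 10.6/18.6 = 0.569 ft.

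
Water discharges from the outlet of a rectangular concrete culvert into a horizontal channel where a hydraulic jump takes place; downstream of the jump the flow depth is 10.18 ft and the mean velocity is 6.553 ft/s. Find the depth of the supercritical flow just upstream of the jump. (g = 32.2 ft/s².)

Fr₂ = V₂/√(g·y₂) = 6.553/√(32.2×10.18) = 0.3619.
Since the conjugate-depth ratio holds either way, y₁/y₂ = ½[√(1 + 8Fr₂²) − 1] = ½[√2.0480 − 1] = 0.2155.
y₁ = 0.2155 × 10.18 = 2.194 ft.

y₁ = 2.194 ft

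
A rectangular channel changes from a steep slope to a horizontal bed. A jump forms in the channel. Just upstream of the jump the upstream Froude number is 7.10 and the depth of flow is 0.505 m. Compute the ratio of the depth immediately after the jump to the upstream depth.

Fr₁ = 7.10 (given).
Bélanger equation: y₂/y₁ = ½[√(1 + 8Fr₁²) − 1] = ½[√404.3 − 1] = 9.55.

y₂/y₁ = 9.55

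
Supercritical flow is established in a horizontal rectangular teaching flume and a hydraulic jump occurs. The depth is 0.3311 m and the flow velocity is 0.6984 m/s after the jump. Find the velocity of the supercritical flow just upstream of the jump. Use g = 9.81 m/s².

V₁ = 2.888 m/s

Fr₂ = V₂/√(g·y₂) = 0.6984/√(9.81×0.3311) = 0.3875.
The Bélanger relation is symmetric: y₁/y₂ = ½[√(1 + 8Fr₂²) − 1] = ½[√2.2014 − 1] = 0.2418.
y₁ = 0.2418 × 0.3311 = 0.08008 m.
V₁ = q/y₁ = 0.2312/0.08008 = 2.888 m/s.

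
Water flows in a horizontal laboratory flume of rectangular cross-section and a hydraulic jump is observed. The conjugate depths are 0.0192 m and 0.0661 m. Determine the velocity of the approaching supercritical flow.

For a rectangular channel the momentum equation gives q² = ½·g·y₁·y₂·(y₁ + y₂) = ½×9.81×0.0192×0.0661×0.0853 = 0.000531.
q = √0.000531 = 0.0230 m²/s.
V₁ = q/y₁ = 0.0230/0.0192 = 1.20 m/s.

V₁ = 1.20 m/s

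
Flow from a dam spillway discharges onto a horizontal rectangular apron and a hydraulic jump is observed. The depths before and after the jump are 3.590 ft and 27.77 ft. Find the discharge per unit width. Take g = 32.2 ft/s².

For a rectangular channel the momentum equation gives q² = ½·g·y₁·y₂·(y₁ + y₂) = ½×32.2×3.590×27.77×31.36 = 50335.
q = √50335 = 224.4 ft²/s.

q = 224.4 ft²/s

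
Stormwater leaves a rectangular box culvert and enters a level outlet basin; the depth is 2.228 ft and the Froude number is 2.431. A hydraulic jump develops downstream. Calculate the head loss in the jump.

ΔE = 1.441 ft

Fr₁ = 2.431 (given).
Conjugate-depth relation: y₂/y₁ = ½[√(1 + 8Fr₁²) − 1] = ½[√48.278 − 1] = 2.974.
y₂ = 2.974 × 2.228 = 6.626 ft.
V₁ = Fr₁·√(g·y₁) = 2.431×√(32.2×2.228) = 20.59 ft/s; q = V₁·y₁ = 45.88 ft²/s. V₂ = q/y₂ = 45.88/6.626 = 6.923 ft/s. E₁ = y₁ + V₁²/2g = 8.811 ft; E₂ = y₂ + V₂²/2g = 7.371 ft. ΔE = E₁ − E₂ = 1.441 ft.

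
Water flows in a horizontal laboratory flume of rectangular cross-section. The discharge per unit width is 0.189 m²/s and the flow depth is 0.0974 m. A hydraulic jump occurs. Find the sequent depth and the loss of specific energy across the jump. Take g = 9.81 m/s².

y₂ = 0.229 m; ΔE = 0.0256 m

V₁ = q/y₁ = 0.189/0.0974 = 1.94 m/s. Fr₁ = V₁/√(g·y₁) = 1.94/√(9.81×0.0974) = 1.99.
From the momentum equation for a rectangular channel, y₂/y₁ = ½[√(1 + 8Fr₁²) − 1] = ½[√32.53 − 1] = 2.35.
y₂ = 2.35 × 0.0974 = 0.229 m.
Head loss: ΔE = (y₂ − y₁)³/(4y₁y₂) = (0.229 − 0.0974)³/(4×0.0974×0.229) = 0.00228/0.0892 = 0.0256 m.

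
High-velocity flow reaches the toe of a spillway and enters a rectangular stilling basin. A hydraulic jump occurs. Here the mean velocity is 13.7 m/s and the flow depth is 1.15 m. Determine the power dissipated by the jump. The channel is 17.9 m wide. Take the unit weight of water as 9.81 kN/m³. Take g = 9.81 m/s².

Fr₁ = V₁/√(g·y₁) = 13.7/√(9.81×1.15) = 4.08.
Sequent-depth ratio: y₂/y₁ = ½[√(1 + 8Fr₁²) − 1] = ½[√134.1 − 1] = 5.29.
y₂ = 5.29 × 1.15 = 6.08 m.
q = V₁·y₁ = 13.7 × 1.15 = 15.8 m²/s. V₂ = q/y₂ = 15.8/6.08 = 2.59 m/s. E₁ = y₁ + V₁²/2g = 10.7 m; E₂ = y₂ + V₂²/2g = 6.43 m. ΔE = E₁ − E₂ = 4.29 m.
Q = q·b = 15.8 × 17.9 = 282 m³/s. P = γ·Q·ΔE = 9.81 × 282 × 4.29 = 11871 kW.

P = 11871 kW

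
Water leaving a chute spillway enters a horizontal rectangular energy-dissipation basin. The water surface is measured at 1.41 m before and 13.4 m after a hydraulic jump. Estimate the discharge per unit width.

q = 37.0 m²/s

For a rectangular channel the momentum equation gives q² = ½·g·y₁·y₂·(y₁ + y₂) = ½×9.81×1.41×13.4×14.8 = 1373.
q = √1373 = 37.0 m²/s.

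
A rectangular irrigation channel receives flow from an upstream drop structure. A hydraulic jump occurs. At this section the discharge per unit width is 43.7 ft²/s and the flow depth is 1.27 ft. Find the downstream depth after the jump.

y₂ = 9.05 ft

V₁ = q/y₁ = 43.7/1.27 = 34.4 ft/s. Fr₁ = V₁/√(g·y₁) = 34.4/√(32.2×1.27) = 5.38.
From the momentum equation for a rectangular channel, y₂/y₁ = ½[√(1 + 8Fr₁²) − 1] = ½[√232.6 − 1] = 7.13.
y₂ = 7.13 × 1.27 = 9.05 ft.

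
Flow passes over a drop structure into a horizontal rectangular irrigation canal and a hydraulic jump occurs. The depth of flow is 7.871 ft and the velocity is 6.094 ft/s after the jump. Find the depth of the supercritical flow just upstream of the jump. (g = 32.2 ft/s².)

y₁ = 1.865 ft

Fr₂ = V₂/√(g·y₂) = 6.094/√(32.2×7.871) = 0.3828.
Since the conjugate-depth ratio holds either way, y₁/y₂ = ½[√(1 + 8Fr₂²) − 1] = ½[√2.1722 − 1] = 0.2369.
y₁ = 0.2369 × 7.871 = 1.865 ft.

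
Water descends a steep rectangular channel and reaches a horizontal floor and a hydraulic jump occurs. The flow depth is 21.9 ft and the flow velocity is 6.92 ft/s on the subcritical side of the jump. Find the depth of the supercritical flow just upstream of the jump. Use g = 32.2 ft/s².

Fr₂ = V₂/√(g·y₂) = 6.92/√(32.2×21.9) = 0.261.
The Bélanger relation is symmetric: y₁/y₂ = ½[√(1 + 8Fr₂²) − 1] = ½[√1.543 − 1] = 0.121.
y₁ = 0.121 × 21.9 = 2.65 ft.

y₁ = 2.65 ft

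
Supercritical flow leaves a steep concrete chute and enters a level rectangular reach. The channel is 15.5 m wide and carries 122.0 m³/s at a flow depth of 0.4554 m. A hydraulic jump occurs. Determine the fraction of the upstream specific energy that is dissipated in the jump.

q = Q/b = 122.0/15.5 = 7.871 m²/s; V₁ = q/y₁ = 17.28 m/s. Fr₁ = V₁/√(g·y₁) = 8.177.
By Bélanger, y₂/y₁ = ½[√(1 + 8Fr₁²) − 1] = ½[√535.93 − 1] = 11.08.
y₂ = 11.08 × 0.4554 = 5.044 m.
E₁ = y₁ + V₁²/2g = 15.68 m. ΔE = (y₂ − y₁)³/(4y₁y₂) = 10.51 m. ΔE/E₁ = 10.51/15.68 = 0.670.

ΔE/E₁ = 0.670 (67.0%)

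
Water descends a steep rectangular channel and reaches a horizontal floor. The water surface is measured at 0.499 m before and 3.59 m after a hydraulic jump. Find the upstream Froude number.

For a rectangular channel the momentum equation gives q² = ½·g·y₁·y₂·(y₁ + y₂) = ½×9.81×0.499×3.59×4.09 = 35.9.
q = √35.9 = 5.99 m²/s.
V₁ = q/y₁ = 12.0 m/s; Fr₁ = V₁/√(g·y₁) = 5.43.

Fr₁ = 5.43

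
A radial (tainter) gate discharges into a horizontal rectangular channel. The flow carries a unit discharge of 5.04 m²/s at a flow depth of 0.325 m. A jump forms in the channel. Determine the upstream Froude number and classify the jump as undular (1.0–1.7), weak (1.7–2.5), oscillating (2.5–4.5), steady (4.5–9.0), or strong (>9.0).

Fr₁ = 8.69; steady jump

V₁ = q/y₁ = 5.04/0.325 = 15.5 m/s. Fr₁ = V₁/√(g·y₁) = 15.5/√(9.81×0.325) = 8.69.
Fr₁ = 8.69 lies in the steady range.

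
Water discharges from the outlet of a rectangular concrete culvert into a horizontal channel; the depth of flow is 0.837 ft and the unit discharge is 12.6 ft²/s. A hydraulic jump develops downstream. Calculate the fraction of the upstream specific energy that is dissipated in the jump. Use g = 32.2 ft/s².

ΔE/E₁ = 0.241 (24.1%)

V₁ = q/y₁ = 12.6/0.837 = 15.1 ft/s. Fr₁ = V₁/√(g·y₁) = 15.1/√(32.2×0.837) = 2.90.
By Bélanger, y₂/y₁ = ½[√(1 + 8Fr₁²) − 1] = ½[√68.27 − 1] = 3.63.
y₂ = 3.63 × 0.837 = 3.04 ft.
E₁ = y₁ + V₁²/2g = 4.36 ft. ΔE = (y₂ − y₁)³/(4y₁y₂) = 1.05 ft. ΔE/E₁ = 1.05/4.36 = 0.241.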